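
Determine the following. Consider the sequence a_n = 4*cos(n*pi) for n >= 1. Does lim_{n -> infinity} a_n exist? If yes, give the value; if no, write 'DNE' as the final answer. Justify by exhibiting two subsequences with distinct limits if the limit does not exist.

Examine the behaviour of a_n along subsequences.
cos(n*pi) = (-1)^n, so a_n = 4*(-1)^n. a_{2k} = 4 -> 4. a_{2k+1} = -4 -> -4.
Since these two subsequential limits are 4 and -4, distinct, the full sequence cannot converge (a convergent sequence has all subsequences tending to the same limit). So lim a_n does not exist.

DNE


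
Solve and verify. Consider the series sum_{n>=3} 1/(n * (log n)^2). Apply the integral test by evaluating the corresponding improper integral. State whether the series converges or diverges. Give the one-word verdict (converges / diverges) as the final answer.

Let f(x) = 1/(x*log(x)^2). Then f is positive, continuous, and decreasing on [3, infinity), so the integral test applies.
Compute the improper integral int_{3}^infinity f(x) dx:
  antiderivative F(x) = -1/log(x).
  F(x) -> 0 as x -> infinity.  int = 0 - F(3) = 1/log(3) < infinity. By the integral test, the series converges.

converges


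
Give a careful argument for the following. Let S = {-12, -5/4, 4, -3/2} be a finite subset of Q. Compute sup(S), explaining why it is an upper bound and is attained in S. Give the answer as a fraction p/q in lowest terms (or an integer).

S is finite, so sup(S) = max(S).
Sorted decreasing:
4, -5/4, -3/2, -12
The extremum is 4.
For every x in S, x <= 4. And 4 is in S, so it is attained.
Therefore sup(S) = 4.

4


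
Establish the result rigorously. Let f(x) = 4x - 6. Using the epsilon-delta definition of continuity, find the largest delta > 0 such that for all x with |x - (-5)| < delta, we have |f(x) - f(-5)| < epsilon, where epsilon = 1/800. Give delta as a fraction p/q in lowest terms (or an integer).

We compute f(-5) = 4*(-5) - 6 = -26.
|f(x) - f(-5)| = |4x - 6 - (-26)| = |4(x - (-5))| = 4|x - (-5)|.
We need 4|x - (-5)| < 1/800, i.e. |x - (-5)| < 1/800 / 4 = 1/3200.
So any delta <= 1/3200 works. Conversely, if delta > 1/3200, then x = -5 + 1/3200 satisfies |x - (-5)| = 1/3200 < delta but |f(x) - f(-5)| = 4 * 1/3200 = 1/800, which is not < 1/800; so no larger delta works.
Hence the largest such delta is 1/3200.

1/3200


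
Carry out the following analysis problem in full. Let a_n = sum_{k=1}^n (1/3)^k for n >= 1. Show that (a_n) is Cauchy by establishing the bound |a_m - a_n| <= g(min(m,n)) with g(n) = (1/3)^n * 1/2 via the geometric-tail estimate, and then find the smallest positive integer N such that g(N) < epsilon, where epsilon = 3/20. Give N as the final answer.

For m > n >= 1: |a_m - a_n| = sum_{k=n+1}^m (1/3)^k < sum_{k=n+1}^infinity (1/3)^k = (1/3)^(n+1) / (1 - 1/3) = (1/3)^n * (1/3) * (3/2) = (1/3)^n * 1/2.
So g(n) = (1/3)^n / 2. Since g(n) -> 0, (a_n) is Cauchy.
Now solve g(N) < 3/20: (1/3)^N / 2 < 3/20 <=> 3^N > 1 / (2 * 3/20) = 10/3.
Check powers of 3: 3^1 = 3 <= 10/3, 3^2 = 9 > 10/3.
So the smallest such N is 2. Check: g(2) = 1/(2 * 9) = 1/18 < 3/20.

2


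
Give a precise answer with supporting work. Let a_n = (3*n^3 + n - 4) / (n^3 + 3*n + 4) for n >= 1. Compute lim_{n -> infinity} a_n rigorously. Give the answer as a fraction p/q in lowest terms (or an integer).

Divide numerator and denominator by n^3, the highest power:
numerator / n^3 = 3 + n^(-2) - 4/n^3
denominator / n^3 = 1 + 3/n^2 + 4/n^3
As n -> infinity, all terms of the form c/n^k (k >= 1) tend to 0.
So numerator / n^3 -> 3 and denominator / n^3 -> 1.
Therefore lim a_n = 3.

3


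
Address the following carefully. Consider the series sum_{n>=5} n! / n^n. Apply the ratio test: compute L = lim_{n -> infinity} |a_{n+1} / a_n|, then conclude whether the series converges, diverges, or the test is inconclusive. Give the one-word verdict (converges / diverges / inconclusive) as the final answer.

Let a_n denote the general term. Form the ratio a_{n+1}/a_n and simplify:
a_{n+1}/a_n = (n/(n + 1))^n
Take the limit as n -> infinity: L = exp(-1).
Since L = exp(-1) < 1, the ratio test implies the series converges.

converges


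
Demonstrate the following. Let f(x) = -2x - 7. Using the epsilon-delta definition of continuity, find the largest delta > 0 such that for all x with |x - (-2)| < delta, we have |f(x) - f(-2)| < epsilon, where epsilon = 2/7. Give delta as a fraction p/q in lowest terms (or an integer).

We compute f(-2) = -2*(-2) - 7 = -3.
|f(x) - f(-2)| = |-2x - 7 - (-3)| = |-2(x - (-2))| = 2|x - (-2)|.
We need 2|x - (-2)| < 2/7, i.e. |x - (-2)| < 2/7 / 2 = 1/7.
So any delta <= 1/7 works. Conversely, if delta > 1/7, then x = -2 + 1/7 satisfies |x - (-2)| = 1/7 < delta but |f(x) - f(-2)| = 2 * 1/7 = 2/7, which is not < 2/7; so no larger delta works.
Hence the largest such delta is 1/7.

1/7


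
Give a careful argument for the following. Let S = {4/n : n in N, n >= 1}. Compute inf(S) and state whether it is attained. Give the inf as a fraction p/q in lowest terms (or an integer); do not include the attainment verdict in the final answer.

Analysis:
- Values: 4, 2, 4/3, 1, ... strictly decreasing.
- The maximum is 4 (n=1); sup = 4 (attained).
- The set is bounded below by 0; 4/n -> 0 so 0 is the greatest lower bound.
- 0 is not in the set, so inf = 0 is not attained.
Conclusion: inf(S) = 0, not attained in S.

0


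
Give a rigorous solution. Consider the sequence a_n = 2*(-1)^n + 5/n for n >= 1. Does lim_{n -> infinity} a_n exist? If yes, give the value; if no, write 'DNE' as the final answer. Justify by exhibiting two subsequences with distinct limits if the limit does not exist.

Examine the behaviour of a_n along subsequences.
a_{2k} = 2 + 5/(2k) -> 2. a_{2k+1} = -2 + 5/(2k+1) -> -2.
Since these two subsequential limits are 2 and -2, distinct, the full sequence cannot converge (a convergent sequence has all subsequences tending to the same limit). So lim a_n does not exist.

DNE


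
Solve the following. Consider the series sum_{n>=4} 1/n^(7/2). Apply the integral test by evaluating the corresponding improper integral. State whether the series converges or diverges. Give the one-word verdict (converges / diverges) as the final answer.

Let f(x) = x^(-7/2). Then f is positive, continuous, and decreasing on [4, infinity), so the integral test applies.
Compute the improper integral int_{4}^infinity f(x) dx:
  antiderivative F(x) = -2/(5*x^(5/2)).
  As x -> infinity, F(x) -> 0 (since p = 7/2 > 1).
  So int = F(infinity) - F(4) = 0 - (-1/80) = 1/80.
  Finite, so by the integral test, the series converges.

converges


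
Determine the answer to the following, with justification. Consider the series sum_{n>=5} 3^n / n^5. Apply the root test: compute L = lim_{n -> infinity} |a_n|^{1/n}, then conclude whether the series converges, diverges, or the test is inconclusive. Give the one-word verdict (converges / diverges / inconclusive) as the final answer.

Let a_n denote the general term. Form |a_n|^(1/n) and simplify:
|a_n|^(1/n) = 3/n^(5/n)
Take the limit as n -> infinity: L = 3.
Since L = 3 > 1, the root test implies divergence.

diverges


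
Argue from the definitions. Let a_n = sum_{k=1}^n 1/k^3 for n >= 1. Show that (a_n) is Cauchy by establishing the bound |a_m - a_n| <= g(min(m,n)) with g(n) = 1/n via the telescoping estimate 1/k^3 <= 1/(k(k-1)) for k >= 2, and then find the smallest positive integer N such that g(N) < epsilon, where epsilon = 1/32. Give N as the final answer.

For m > n >= 1: |a_m - a_n| = sum_{k=n+1}^m 1/k^3.
Use 1/k^3 <= 1/(k(k-1)) = 1/(k-1) - 1/k for k >= 2 (which holds since k^3 >= k^2 >= k(k-1) for k >= 2):
sum_{k=n+1}^m 1/k^3 <= sum_{k=n+1}^m (1/(k-1) - 1/k) = 1/n - 1/m <= 1/n.
By symmetry the same bound holds with n,m swapped, so |a_m - a_n| <= 1/min(m,n) = g(min(m,n)). Since g(n) -> 0, (a_n) is Cauchy.
Now solve g(N) < 1/32: 1/N < 1/32 <=> N > 1/(1/32) = 32.
The smallest integer strictly greater than 32 is N = 33.
Check: g(33) = 1/33 < 1/32; g(32) = 1/32 >= 1/32. So N = 33.

33


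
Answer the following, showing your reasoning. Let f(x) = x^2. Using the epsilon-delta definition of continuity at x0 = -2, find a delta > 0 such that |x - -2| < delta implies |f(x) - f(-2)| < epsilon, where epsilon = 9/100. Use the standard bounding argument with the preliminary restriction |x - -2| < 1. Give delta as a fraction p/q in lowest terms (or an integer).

Factor: |x^2 - (-2)^2| = |x - -2| * |x + -2|.
Impose |x - -2| < 1 first. Then |x + -2| = |(x - -2) + 2*(-2)| <= |x - -2| + 2*|-2| < 1 + 4 = 5.
So |x^2 - (-2)^2| < delta * 5.
We need delta * 5 <= 9/100, i.e. delta <= 9/100/5 = 9/500.
Since 9/500 < 1, this is tighter than 1; take delta = 9/500.
So delta = 9/500 works.

9/500


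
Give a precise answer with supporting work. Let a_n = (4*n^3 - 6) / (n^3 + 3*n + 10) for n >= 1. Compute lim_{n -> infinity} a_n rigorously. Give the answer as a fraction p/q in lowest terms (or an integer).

Divide numerator and denominator by n^3, the highest power:
numerator / n^3 = 4 - 6/n^3
denominator / n^3 = 1 + 3/n^2 + 10/n^3
As n -> infinity, all terms of the form c/n^k (k >= 1) tend to 0.
So numerator / n^3 -> 4 and denominator / n^3 -> 1.
Therefore lim a_n = 4.

4


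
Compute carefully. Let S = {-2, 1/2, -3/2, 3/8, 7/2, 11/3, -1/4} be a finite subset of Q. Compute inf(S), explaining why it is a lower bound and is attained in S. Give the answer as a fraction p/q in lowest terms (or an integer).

S is finite, so inf(S) = min(S).
Sorted increasing:
-2, -3/2, -1/4, 3/8, 1/2, 7/2, 11/3
The extremum is -2.
For every x in S, x >= -2. And -2 is in S, so it is attained.
Therefore inf(S) = -2.

-2


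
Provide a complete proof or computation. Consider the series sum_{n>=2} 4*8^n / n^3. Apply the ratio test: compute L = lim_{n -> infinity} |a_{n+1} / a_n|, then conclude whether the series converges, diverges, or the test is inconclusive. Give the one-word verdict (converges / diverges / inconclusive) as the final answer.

Let a_n denote the general term. Form the ratio a_{n+1}/a_n and simplify:
a_{n+1}/a_n = 8*n^3/(n + 1)^3
Take the limit as n -> infinity: L = 8.
Since L = 8 > 1 (or L = infinity), the ratio test implies the series diverges.

diverges


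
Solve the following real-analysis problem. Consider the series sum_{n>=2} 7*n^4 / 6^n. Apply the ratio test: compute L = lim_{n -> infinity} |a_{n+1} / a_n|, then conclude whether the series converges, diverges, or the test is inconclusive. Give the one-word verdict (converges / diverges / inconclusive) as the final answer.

Let a_n denote the general term. Form the ratio a_{n+1}/a_n and simplify:
a_{n+1}/a_n = (n + 1)^4/(6*n^4)
Take the limit as n -> infinity: L = 1/6.
Since L = 1/6 < 1, the ratio test implies the series converges.

converges


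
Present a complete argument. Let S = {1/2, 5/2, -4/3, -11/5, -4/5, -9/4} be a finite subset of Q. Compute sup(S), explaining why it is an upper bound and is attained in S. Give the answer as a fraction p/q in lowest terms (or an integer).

S is finite, so sup(S) = max(S).
Sorted decreasing:
5/2, 1/2, -4/5, -4/3, -11/5, -9/4
The extremum is 5/2.
For every x in S, x <= 5/2. And 5/2 is in S, so it is attained.
Therefore sup(S) = 5/2.

5/2


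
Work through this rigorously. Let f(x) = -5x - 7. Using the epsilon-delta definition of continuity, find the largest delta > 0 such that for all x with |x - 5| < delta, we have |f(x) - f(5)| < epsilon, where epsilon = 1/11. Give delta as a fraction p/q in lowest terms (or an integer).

We compute f(5) = -5*(5) - 7 = -32.
|f(x) - f(5)| = |-5x - 7 - (-32)| = |-5(x - 5)| = 5|x - 5|.
We need 5|x - 5| < 1/11, i.e. |x - 5| < 1/11 / 5 = 1/55.
So any delta <= 1/55 works. Conversely, if delta > 1/55, then x = 5 + 1/55 satisfies |x - 5| = 1/55 < delta but |f(x) - f(5)| = 5 * 1/55 = 1/11, which is not < 1/11; so no larger delta works.
Hence the largest such delta is 1/55.

1/55


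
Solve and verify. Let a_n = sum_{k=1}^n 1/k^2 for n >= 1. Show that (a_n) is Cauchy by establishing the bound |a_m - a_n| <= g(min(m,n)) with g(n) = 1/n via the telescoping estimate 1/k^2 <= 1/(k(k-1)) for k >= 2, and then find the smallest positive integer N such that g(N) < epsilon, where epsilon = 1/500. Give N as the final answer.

For m > n >= 1: |a_m - a_n| = sum_{k=n+1}^m 1/k^2.
Use 1/k^2 <= 1/(k(k-1)) = 1/(k-1) - 1/k for k >= 2:
sum_{k=n+1}^m 1/k^2 <= sum_{k=n+1}^m (1/(k-1) - 1/k) = 1/n - 1/m <= 1/n.
By symmetry the same bound holds with n,m swapped, so |a_m - a_n| <= 1/min(m,n) = g(min(m,n)). Since g(n) -> 0, (a_n) is Cauchy.
Now solve g(N) < 1/500: 1/N < 1/500 <=> N > 1/(1/500) = 500.
The smallest integer strictly greater than 500 is N = 501.
Check: g(501) = 1/501 < 1/500; g(500) = 1/500 >= 1/500. So N = 501.

501


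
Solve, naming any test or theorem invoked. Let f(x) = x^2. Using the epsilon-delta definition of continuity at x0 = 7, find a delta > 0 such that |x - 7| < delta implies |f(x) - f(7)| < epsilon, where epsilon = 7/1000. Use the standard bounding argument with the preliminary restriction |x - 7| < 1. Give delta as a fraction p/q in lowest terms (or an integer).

Factor: |x^2 - (7)^2| = |x - 7| * |x + 7|.
Impose |x - 7| < 1 first. Then |x + 7| = |(x - 7) + 2*(7)| <= |x - 7| + 2*|7| < 1 + 14 = 15.
So |x^2 - (7)^2| < delta * 15.
We need delta * 15 <= 7/1000, i.e. delta <= 7/1000/15 = 7/15000.
Since 7/15000 < 1, this is tighter than 1; take delta = 7/15000.
So delta = 7/15000 works.

7/15000


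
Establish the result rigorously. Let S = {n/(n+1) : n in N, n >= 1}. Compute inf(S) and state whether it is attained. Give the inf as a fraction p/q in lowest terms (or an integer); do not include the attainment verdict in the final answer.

Analysis:
- Values: 1/2, 2/3, 3/4, 4/5, ... strictly increasing.
- Minimum is 1/2 (n=1); inf = 1/2 (attained).
- n/(n+1) = 1 - 1/(n+1) -> 1 from below as n -> infinity, and never equals 1.
- So sup = 1 (not attained).
Conclusion: inf(S) = 1/2, attained in S.

1/2


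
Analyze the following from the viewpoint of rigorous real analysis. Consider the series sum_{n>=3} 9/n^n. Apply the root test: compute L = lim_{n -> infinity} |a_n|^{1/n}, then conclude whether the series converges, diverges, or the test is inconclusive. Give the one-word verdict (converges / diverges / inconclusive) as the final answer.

Let a_n denote the general term. Form |a_n|^(1/n) and simplify:
|a_n|^(1/n) = 3^(2/n)/n
Take the limit as n -> infinity: L = 0.
Since L = 0 < 1, the root test implies convergence.

converges


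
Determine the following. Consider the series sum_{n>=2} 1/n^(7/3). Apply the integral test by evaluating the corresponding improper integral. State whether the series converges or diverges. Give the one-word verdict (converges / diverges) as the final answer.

Let f(x) = x^(-7/3). Then f is positive, continuous, and decreasing on [2, infinity), so the integral test applies.
Compute the improper integral int_{2}^infinity f(x) dx:
  antiderivative F(x) = -3/(4*x^(4/3)).
  As x -> infinity, F(x) -> 0 (since p = 7/3 > 1).
  So int = F(infinity) - F(2) = 0 - (-3*2^(2/3)/16) = 3*2^(2/3)/16.
  Finite, so by the integral test, the series converges.

converges


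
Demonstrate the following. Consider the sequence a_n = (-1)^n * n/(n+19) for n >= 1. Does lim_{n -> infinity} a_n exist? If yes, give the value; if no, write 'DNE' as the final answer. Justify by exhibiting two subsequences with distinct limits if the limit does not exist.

Examine the behaviour of a_n along subsequences.
a_{2k} = 2k/(2k+19) -> 1. a_{2k+1} = -(2k+1)/(2k+20) -> -1.
Since these two subsequential limits are 1 and -1, distinct, the full sequence cannot converge (a convergent sequence has all subsequences tending to the same limit). So lim a_n does not exist.

DNE


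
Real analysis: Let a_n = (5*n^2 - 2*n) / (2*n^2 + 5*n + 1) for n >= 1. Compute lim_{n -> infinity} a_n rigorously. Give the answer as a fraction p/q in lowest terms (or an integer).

Divide numerator and denominator by n^2, the highest power:
numerator / n^2 = 5 - 2/n
denominator / n^2 = 2 + 5/n + n^(-2)
As n -> infinity, all terms of the form c/n^k (k >= 1) tend to 0.
So numerator / n^2 -> 5 and denominator / n^2 -> 2.
Therefore lim a_n = 5/2.

5/2


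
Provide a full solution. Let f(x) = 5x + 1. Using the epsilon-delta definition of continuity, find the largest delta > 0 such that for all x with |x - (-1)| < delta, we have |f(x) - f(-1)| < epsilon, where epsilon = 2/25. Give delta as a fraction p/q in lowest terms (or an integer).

We compute f(-1) = 5*(-1) + 1 = -4.
|f(x) - f(-1)| = |5x + 1 - (-4)| = |5(x - (-1))| = 5|x - (-1)|.
We need 5|x - (-1)| < 2/25, i.e. |x - (-1)| < 2/25 / 5 = 2/125.
So any delta <= 2/125 works. Conversely, if delta > 2/125, then x = -1 + 2/125 satisfies |x - (-1)| = 2/125 < delta but |f(x) - f(-1)| = 5 * 2/125 = 2/25, which is not < 2/25; so no larger delta works.
Hence the largest such delta is 2/125.

2/125


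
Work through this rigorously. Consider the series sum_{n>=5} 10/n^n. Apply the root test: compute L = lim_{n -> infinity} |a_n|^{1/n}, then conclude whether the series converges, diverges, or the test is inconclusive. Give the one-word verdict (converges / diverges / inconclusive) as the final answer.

Let a_n denote the general term. Form |a_n|^(1/n) and simplify:
|a_n|^(1/n) = 10^(1/n)/n
Take the limit as n -> infinity: L = 0.
Since L = 0 < 1, the root test implies convergence.

converges


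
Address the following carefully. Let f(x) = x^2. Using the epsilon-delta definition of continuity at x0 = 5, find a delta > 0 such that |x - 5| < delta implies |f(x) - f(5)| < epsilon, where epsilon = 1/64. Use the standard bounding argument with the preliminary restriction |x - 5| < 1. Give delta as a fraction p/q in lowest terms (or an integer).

Factor: |x^2 - (5)^2| = |x - 5| * |x + 5|.
Impose |x - 5| < 1 first. Then |x + 5| = |(x - 5) + 2*(5)| <= |x - 5| + 2*|5| < 1 + 10 = 11.
So |x^2 - (5)^2| < delta * 11.
We need delta * 11 <= 1/64, i.e. delta <= 1/64/11 = 1/704.
Since 1/704 < 1, this is tighter than 1; take delta = 1/704.
So delta = 1/704 works.

1/704


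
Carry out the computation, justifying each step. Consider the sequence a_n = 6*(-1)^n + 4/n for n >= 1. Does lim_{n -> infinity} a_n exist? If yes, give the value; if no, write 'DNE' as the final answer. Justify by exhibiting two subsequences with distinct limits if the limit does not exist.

Examine the behaviour of a_n along subsequences.
a_{2k} = 6 + 4/(2k) -> 6. a_{2k+1} = -6 + 4/(2k+1) -> -6.
Since these two subsequential limits are 6 and -6, distinct, the full sequence cannot converge (a convergent sequence has all subsequences tending to the same limit). So lim a_n does not exist.

DNE


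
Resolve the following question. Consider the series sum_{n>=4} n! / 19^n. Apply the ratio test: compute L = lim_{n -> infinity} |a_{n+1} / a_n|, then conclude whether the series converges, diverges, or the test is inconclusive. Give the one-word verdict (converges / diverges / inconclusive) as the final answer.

Let a_n denote the general term. Form the ratio a_{n+1}/a_n and simplify:
a_{n+1}/a_n = n/19 + 1/19
Take the limit as n -> infinity: L = infinity.
Since L = infinity > 1 (or L = infinity), the ratio test implies the series diverges.

diverges


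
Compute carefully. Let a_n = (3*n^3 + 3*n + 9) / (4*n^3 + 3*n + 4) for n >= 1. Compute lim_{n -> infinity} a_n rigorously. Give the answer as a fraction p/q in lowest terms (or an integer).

Divide numerator and denominator by n^3, the highest power:
numerator / n^3 = 3 + 3/n^2 + 9/n^3
denominator / n^3 = 4 + 3/n^2 + 4/n^3
As n -> infinity, all terms of the form c/n^k (k >= 1) tend to 0.
So numerator / n^3 -> 3 and denominator / n^3 -> 4.
Therefore lim a_n = 3/4.

3/4


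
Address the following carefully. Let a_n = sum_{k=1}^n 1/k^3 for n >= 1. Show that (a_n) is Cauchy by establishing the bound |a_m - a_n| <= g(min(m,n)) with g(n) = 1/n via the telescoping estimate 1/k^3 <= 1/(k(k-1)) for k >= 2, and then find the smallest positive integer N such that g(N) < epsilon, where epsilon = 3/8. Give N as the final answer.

For m > n >= 1: |a_m - a_n| = sum_{k=n+1}^m 1/k^3.
Use 1/k^3 <= 1/(k(k-1)) = 1/(k-1) - 1/k for k >= 2 (which holds since k^3 >= k^2 >= k(k-1) for k >= 2):
sum_{k=n+1}^m 1/k^3 <= sum_{k=n+1}^m (1/(k-1) - 1/k) = 1/n - 1/m <= 1/n.
By symmetry the same bound holds with n,m swapped, so |a_m - a_n| <= 1/min(m,n) = g(min(m,n)). Since g(n) -> 0, (a_n) is Cauchy.
Now solve g(N) < 3/8: 1/N < 3/8 <=> N > 1/(3/8) = 8/3.
The smallest integer strictly greater than 8/3 is N = 3.
Check: g(3) = 1/3 < 3/8; g(2) = 1/2 >= 3/8. So N = 3.

3


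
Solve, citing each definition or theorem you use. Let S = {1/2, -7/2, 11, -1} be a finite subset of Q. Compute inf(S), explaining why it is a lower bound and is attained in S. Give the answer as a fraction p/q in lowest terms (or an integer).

S is finite, so inf(S) = min(S).
Sorted increasing:
-7/2, -1, 1/2, 11
The extremum is -7/2.
For every x in S, x >= -7/2. And -7/2 is in S, so it is attained.
Therefore inf(S) = -7/2.

-7/2


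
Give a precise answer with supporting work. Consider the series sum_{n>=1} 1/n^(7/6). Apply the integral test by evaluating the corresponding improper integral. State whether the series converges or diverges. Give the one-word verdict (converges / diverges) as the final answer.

Let f(x) = x^(-7/6). Then f is positive, continuous, and decreasing on [1, infinity), so the integral test applies.
Compute the improper integral int_{1}^infinity f(x) dx:
  antiderivative F(x) = -6/x^(1/6).
  As x -> infinity, F(x) -> 0 (since p = 7/6 > 1).
  So int = F(infinity) - F(1) = 0 - (-6) = 6.
  Finite, so by the integral test, the series converges.

converges


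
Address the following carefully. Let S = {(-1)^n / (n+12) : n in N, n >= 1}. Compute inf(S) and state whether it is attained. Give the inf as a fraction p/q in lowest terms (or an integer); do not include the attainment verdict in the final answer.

Analysis:
- Values: -1/13, 1/14, -1/15, 1/16, -1/17, ...
- Positive terms (even n): 1/(2+12), 1/(4+12), ... decreasing -> max = 1/14 (n=2).
- Negative terms (odd n): -1/(1+12), -1/(3+12), ... increasing -> min = -1/13 (n=1).
- So sup = 1/14 (attained at n=2); inf = -1/13 (attained at n=1).
Conclusion: inf(S) = -1/13, attained in S.

-1/13


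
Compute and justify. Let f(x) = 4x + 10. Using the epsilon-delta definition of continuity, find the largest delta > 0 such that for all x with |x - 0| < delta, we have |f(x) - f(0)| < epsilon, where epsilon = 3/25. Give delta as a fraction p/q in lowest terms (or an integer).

We compute f(0) = 4*(0) + 10 = 10.
|f(x) - f(0)| = |4x + 10 - (10)| = |4(x - 0)| = 4|x - 0|.
We need 4|x - 0| < 3/25, i.e. |x - 0| < 3/25 / 4 = 3/100.
So any delta <= 3/100 works. Conversely, if delta > 3/100, then x = 0 + 3/100 satisfies |x - 0| = 3/100 < delta but |f(x) - f(0)| = 4 * 3/100 = 3/25, which is not < 3/25; so no larger delta works.
Hence the largest such delta is 3/100.

3/100


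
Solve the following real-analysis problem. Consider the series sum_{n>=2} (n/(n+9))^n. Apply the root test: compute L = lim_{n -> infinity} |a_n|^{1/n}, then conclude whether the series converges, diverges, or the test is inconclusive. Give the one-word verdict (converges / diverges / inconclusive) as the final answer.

Let a_n denote the general term. Form |a_n|^(1/n) and simplify:
|a_n|^(1/n) = n/(n + 9)
Take the limit as n -> infinity: L = 1.
Since L = 1, the root test is inconclusive. (In fact a_n = (n/(n+9))^n -> e^(-9) != 0, so the nth-term test shows divergence; but the root test itself gives no conclusion.)

inconclusive


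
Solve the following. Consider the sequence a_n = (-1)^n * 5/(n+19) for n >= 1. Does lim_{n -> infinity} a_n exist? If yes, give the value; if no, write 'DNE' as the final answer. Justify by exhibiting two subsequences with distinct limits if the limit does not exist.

Examine the behaviour of a_n along subsequences.
Even-n subsequence a_{2k} = 5/(2k+19) -> 0. Odd-n subsequence a_{2k+1} = -5/(2k+20) -> 0. Both tend to 0, which suggests the limit is 0; verify directly.
|a_n - 0| = 5/(n+19) < 5/n for every n >= 1.
Given epsilon > 0, choose a positive integer N > 5/epsilon. Then for all n >= N, |a_n| < 5/n <= 5/N < epsilon.
So by the definition of the limit, lim a_n exists and equals 0.

0


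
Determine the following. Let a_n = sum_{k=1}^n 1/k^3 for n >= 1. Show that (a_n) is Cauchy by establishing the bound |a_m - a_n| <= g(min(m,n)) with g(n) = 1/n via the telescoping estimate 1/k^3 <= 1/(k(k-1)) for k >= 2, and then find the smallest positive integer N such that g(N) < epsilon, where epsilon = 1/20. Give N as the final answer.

For m > n >= 1: |a_m - a_n| = sum_{k=n+1}^m 1/k^3.
Use 1/k^3 <= 1/(k(k-1)) = 1/(k-1) - 1/k for k >= 2 (which holds since k^3 >= k^2 >= k(k-1) for k >= 2):
sum_{k=n+1}^m 1/k^3 <= sum_{k=n+1}^m (1/(k-1) - 1/k) = 1/n - 1/m <= 1/n.
By symmetry the same bound holds with n,m swapped, so |a_m - a_n| <= 1/min(m,n) = g(min(m,n)). Since g(n) -> 0, (a_n) is Cauchy.
Now solve g(N) < 1/20: 1/N < 1/20 <=> N > 1/(1/20) = 20.
The smallest integer strictly greater than 20 is N = 21.
Check: g(21) = 1/21 < 1/20; g(20) = 1/20 >= 1/20. So N = 21.

21


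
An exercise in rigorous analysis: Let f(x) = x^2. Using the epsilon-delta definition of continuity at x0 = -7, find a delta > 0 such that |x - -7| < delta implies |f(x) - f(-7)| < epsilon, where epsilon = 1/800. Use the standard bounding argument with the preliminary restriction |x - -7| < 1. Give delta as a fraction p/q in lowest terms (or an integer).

Factor: |x^2 - (-7)^2| = |x - -7| * |x + -7|.
Impose |x - -7| < 1 first. Then |x + -7| = |(x - -7) + 2*(-7)| <= |x - -7| + 2*|-7| < 1 + 14 = 15.
So |x^2 - (-7)^2| < delta * 15.
We need delta * 15 <= 1/800, i.e. delta <= 1/800/15 = 1/12000.
Since 1/12000 < 1, this is tighter than 1; take delta = 1/12000.
So delta = 1/12000 works.

1/12000


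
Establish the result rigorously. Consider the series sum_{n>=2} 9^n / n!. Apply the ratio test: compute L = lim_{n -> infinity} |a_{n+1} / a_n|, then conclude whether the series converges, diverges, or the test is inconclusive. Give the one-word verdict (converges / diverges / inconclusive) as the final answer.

Let a_n denote the general term. Form the ratio a_{n+1}/a_n and simplify:
a_{n+1}/a_n = 9/(n + 1)
Take the limit as n -> infinity: L = 0.
Since L = 0 < 1, the ratio test implies the series converges.

converges


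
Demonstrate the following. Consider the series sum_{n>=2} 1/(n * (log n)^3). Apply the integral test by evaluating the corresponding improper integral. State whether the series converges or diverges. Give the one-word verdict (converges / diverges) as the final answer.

Let f(x) = 1/(x*log(x)^3). Then f is positive, continuous, and decreasing on [2, infinity), so the integral test applies.
Compute the improper integral int_{2}^infinity f(x) dx:
  antiderivative F(x) = -1/(2*log(x)^2).
  F(x) -> 0 as x -> infinity.  int = 0 - F(2) = 1/(2*log(2)^2) < infinity. By the integral test, the series converges.

converges


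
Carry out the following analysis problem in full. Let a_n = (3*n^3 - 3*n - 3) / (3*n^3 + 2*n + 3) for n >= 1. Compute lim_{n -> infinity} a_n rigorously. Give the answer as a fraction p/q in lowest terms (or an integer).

Divide numerator and denominator by n^3, the highest power:
numerator / n^3 = 3 - 3/n^2 - 3/n^3
denominator / n^3 = 3 + 2/n^2 + 3/n^3
As n -> infinity, all terms of the form c/n^k (k >= 1) tend to 0.
So numerator / n^3 -> 3 and denominator / n^3 -> 3.
Therefore lim a_n = 1.

1


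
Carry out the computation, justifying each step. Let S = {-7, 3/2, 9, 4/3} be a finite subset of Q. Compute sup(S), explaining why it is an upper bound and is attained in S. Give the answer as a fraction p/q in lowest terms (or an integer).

S is finite, so sup(S) = max(S).
Sorted decreasing:
9, 3/2, 4/3, -7
The extremum is 9.
For every x in S, x <= 9. And 9 is in S, so it is attained.
Therefore sup(S) = 9.

9


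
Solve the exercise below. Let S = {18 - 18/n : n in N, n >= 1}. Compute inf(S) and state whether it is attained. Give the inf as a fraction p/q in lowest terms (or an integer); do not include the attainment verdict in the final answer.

Analysis:
- Values: 0, 9, 12, 27/2, ... strictly increasing.
- Minimum is 0 (n=1); inf = 0 (attained).
- 18 - 18/n -> 18 from below; sup = 18, not attained.
Conclusion: inf(S) = 0, attained in S.

0


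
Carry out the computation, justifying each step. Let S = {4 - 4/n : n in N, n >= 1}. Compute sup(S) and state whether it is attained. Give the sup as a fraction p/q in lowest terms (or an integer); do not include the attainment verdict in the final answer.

Analysis:
- Values: 0, 2, 8/3, 3, ... strictly increasing.
- Minimum is 0 (n=1); inf = 0 (attained).
- 4 - 4/n -> 4 from below; sup = 4, not attained.
Conclusion: sup(S) = 4, not attained in S.

4


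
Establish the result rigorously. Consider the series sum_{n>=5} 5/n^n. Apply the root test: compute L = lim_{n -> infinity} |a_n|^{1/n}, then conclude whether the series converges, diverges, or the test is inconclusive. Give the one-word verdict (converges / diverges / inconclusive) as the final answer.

Let a_n denote the general term. Form |a_n|^(1/n) and simplify:
|a_n|^(1/n) = 5^(1/n)/n
Take the limit as n -> infinity: L = 0.
Since L = 0 < 1, the root test implies convergence.

converges


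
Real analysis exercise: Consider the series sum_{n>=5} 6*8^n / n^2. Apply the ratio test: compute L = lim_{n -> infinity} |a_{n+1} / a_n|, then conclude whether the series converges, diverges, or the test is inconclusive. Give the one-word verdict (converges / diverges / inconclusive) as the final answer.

Let a_n denote the general term. Form the ratio a_{n+1}/a_n and simplify:
a_{n+1}/a_n = 8*n^2/(n + 1)^2
Take the limit as n -> infinity: L = 8.
Since L = 8 > 1 (or L = infinity), the ratio test implies the series diverges.

diverges


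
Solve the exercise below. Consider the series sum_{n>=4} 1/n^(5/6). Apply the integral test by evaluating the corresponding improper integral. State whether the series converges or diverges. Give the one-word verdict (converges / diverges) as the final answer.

Let f(x) = x^(-5/6). Then f is positive, continuous, and decreasing on [4, infinity), so the integral test applies.
Compute the improper integral int_{4}^infinity f(x) dx:
  antiderivative F(x) = 6*x^(1/6).
  As x -> infinity, F(x) -> infinity (since p = 5/6 < 1).
  So the integral diverges. By the integral test, the series diverges.

diverges


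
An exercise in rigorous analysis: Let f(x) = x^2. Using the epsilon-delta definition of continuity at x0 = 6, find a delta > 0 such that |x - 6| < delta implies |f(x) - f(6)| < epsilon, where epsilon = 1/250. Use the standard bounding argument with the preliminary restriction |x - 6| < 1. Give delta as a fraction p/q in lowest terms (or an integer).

Factor: |x^2 - (6)^2| = |x - 6| * |x + 6|.
Impose |x - 6| < 1 first. Then |x + 6| = |(x - 6) + 2*(6)| <= |x - 6| + 2*|6| < 1 + 12 = 13.
So |x^2 - (6)^2| < delta * 13.
We need delta * 13 <= 1/250, i.e. delta <= 1/250/13 = 1/3250.
Since 1/3250 < 1, this is tighter than 1; take delta = 1/3250.
So delta = 1/3250 works.

1/3250


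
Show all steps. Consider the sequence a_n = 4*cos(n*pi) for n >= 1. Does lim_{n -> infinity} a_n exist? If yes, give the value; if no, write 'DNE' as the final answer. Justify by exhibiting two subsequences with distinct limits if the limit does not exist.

Examine the behaviour of a_n along subsequences.
cos(n*pi) = (-1)^n, so a_n = 4*(-1)^n. a_{2k} = 4 -> 4. a_{2k+1} = -4 -> -4.
Since these two subsequential limits are 4 and -4, distinct, the full sequence cannot converge (a convergent sequence has all subsequences tending to the same limit). So lim a_n does not exist.

DNE


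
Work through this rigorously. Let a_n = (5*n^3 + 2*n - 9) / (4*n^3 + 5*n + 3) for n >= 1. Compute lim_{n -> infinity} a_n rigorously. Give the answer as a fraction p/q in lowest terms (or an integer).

Divide numerator and denominator by n^3, the highest power:
numerator / n^3 = 5 + 2/n^2 - 9/n^3
denominator / n^3 = 4 + 5/n^2 + 3/n^3
As n -> infinity, all terms of the form c/n^k (k >= 1) tend to 0.
So numerator / n^3 -> 5 and denominator / n^3 -> 4.
Therefore lim a_n = 5/4.

5/4


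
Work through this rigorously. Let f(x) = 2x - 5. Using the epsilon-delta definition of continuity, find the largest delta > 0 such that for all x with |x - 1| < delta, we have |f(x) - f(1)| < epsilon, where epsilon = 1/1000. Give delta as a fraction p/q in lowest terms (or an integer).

We compute f(1) = 2*(1) - 5 = -3.
|f(x) - f(1)| = |2x - 5 - (-3)| = |2(x - 1)| = 2|x - 1|.
We need 2|x - 1| < 1/1000, i.e. |x - 1| < 1/1000 / 2 = 1/2000.
So any delta <= 1/2000 works. Conversely, if delta > 1/2000, then x = 1 + 1/2000 satisfies |x - 1| = 1/2000 < delta but |f(x) - f(1)| = 2 * 1/2000 = 1/1000, which is not < 1/1000; so no larger delta works.
Hence the largest such delta is 1/2000.

1/2000


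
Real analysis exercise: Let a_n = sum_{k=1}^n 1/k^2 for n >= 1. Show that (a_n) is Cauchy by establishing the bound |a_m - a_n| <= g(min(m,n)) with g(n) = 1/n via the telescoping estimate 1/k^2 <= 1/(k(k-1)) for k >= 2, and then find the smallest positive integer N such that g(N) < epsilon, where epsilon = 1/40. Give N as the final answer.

For m > n >= 1: |a_m - a_n| = sum_{k=n+1}^m 1/k^2.
Use 1/k^2 <= 1/(k(k-1)) = 1/(k-1) - 1/k for k >= 2:
sum_{k=n+1}^m 1/k^2 <= sum_{k=n+1}^m (1/(k-1) - 1/k) = 1/n - 1/m <= 1/n.
By symmetry the same bound holds with n,m swapped, so |a_m - a_n| <= 1/min(m,n) = g(min(m,n)). Since g(n) -> 0, (a_n) is Cauchy.
Now solve g(N) < 1/40: 1/N < 1/40 <=> N > 1/(1/40) = 40.
The smallest integer strictly greater than 40 is N = 41.
Check: g(41) = 1/41 < 1/40; g(40) = 1/40 >= 1/40. So N = 41.

41


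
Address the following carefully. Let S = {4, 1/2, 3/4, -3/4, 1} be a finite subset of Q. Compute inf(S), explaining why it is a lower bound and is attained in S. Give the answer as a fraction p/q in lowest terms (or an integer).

S is finite, so inf(S) = min(S).
Sorted increasing:
-3/4, 1/2, 3/4, 1, 4
The extremum is -3/4.
For every x in S, x >= -3/4. And -3/4 is in S, so it is attained.
Therefore inf(S) = -3/4.

-3/4


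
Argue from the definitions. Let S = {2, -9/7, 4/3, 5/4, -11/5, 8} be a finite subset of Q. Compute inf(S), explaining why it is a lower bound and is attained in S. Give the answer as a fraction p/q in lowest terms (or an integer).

S is finite, so inf(S) = min(S).
Sorted increasing:
-11/5, -9/7, 5/4, 4/3, 2, 8
The extremum is -11/5.
For every x in S, x >= -11/5. And -11/5 is in S, so it is attained.
Therefore inf(S) = -11/5.

-11/5


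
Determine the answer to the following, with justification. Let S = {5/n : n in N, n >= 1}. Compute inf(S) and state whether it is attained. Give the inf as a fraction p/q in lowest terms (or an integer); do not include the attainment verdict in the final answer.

Analysis:
- Values: 5, 5/2, 5/3, 5/4, ... strictly decreasing.
- The maximum is 5 (n=1); sup = 5 (attained).
- The set is bounded below by 0; 5/n -> 0 so 0 is the greatest lower bound.
- 0 is not in the set, so inf = 0 is not attained.
Conclusion: inf(S) = 0, not attained in S.

0


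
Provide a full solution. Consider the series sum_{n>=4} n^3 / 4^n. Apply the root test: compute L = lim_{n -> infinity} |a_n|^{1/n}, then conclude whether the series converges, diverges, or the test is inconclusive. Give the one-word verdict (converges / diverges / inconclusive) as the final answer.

Let a_n denote the general term. Form |a_n|^(1/n) and simplify:
|a_n|^(1/n) = n^(3/n)/4
Take the limit as n -> infinity: L = 1/4.
Since L = 1/4 < 1, the root test implies convergence.

converges


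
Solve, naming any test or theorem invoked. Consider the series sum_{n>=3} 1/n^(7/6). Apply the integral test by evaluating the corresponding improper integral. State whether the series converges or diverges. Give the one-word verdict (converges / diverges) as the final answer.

Let f(x) = x^(-7/6). Then f is positive, continuous, and decreasing on [3, infinity), so the integral test applies.
Compute the improper integral int_{3}^infinity f(x) dx:
  antiderivative F(x) = -6/x^(1/6).
  As x -> infinity, F(x) -> 0 (since p = 7/6 > 1).
  So int = F(infinity) - F(3) = 0 - (-2*3^(5/6)) = 2*3^(5/6).
  Finite, so by the integral test, the series converges.

converges


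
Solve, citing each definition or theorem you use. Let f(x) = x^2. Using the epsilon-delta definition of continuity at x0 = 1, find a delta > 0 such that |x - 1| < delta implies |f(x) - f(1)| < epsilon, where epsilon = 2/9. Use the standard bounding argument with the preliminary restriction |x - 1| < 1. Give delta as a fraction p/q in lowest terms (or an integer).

Factor: |x^2 - (1)^2| = |x - 1| * |x + 1|.
Impose |x - 1| < 1 first. Then |x + 1| = |(x - 1) + 2*(1)| <= |x - 1| + 2*|1| < 1 + 2 = 3.
So |x^2 - (1)^2| < delta * 3.
We need delta * 3 <= 2/9, i.e. delta <= 2/9/3 = 2/27.
Since 2/27 < 1, this is tighter than 1; take delta = 2/27.
So delta = 2/27 works.

2/27


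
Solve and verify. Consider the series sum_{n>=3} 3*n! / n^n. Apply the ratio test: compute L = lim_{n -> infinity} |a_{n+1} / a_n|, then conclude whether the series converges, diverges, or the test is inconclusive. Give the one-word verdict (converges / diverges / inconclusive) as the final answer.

Let a_n denote the general term. Form the ratio a_{n+1}/a_n and simplify:
a_{n+1}/a_n = (n/(n + 1))^n
Take the limit as n -> infinity: L = exp(-1).
Since L = exp(-1) < 1, the ratio test implies the series converges.

converges


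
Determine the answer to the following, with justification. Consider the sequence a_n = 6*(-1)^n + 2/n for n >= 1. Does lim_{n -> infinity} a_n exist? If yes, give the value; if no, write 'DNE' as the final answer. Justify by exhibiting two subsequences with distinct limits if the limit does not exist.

Examine the behaviour of a_n along subsequences.
a_{2k} = 6 + 2/(2k) -> 6. a_{2k+1} = -6 + 2/(2k+1) -> -6.
Since these two subsequential limits are 6 and -6, distinct, the full sequence cannot converge (a convergent sequence has all subsequences tending to the same limit). So lim a_n does not exist.

DNE


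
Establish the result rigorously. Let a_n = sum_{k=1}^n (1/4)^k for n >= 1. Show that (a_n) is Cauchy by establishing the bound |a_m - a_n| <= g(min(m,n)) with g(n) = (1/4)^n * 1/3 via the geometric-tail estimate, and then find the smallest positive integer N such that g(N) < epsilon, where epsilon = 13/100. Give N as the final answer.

For m > n >= 1: |a_m - a_n| = sum_{k=n+1}^m (1/4)^k < sum_{k=n+1}^infinity (1/4)^k = (1/4)^(n+1) / (1 - 1/4) = (1/4)^n * (1/4) * (4/3) = (1/4)^n * 1/3.
So g(n) = (1/4)^n / 3. Since g(n) -> 0, (a_n) is Cauchy.
Now solve g(N) < 13/100: (1/4)^N / 3 < 13/100 <=> 4^N > 1 / (3 * 13/100) = 100/39.
Check powers of 4: 4^0 = 1 <= 100/39, 4^1 = 4 > 100/39.
So the smallest such N is 1. Check: g(1) = 1/(3 * 4) = 1/12 < 13/100.

1


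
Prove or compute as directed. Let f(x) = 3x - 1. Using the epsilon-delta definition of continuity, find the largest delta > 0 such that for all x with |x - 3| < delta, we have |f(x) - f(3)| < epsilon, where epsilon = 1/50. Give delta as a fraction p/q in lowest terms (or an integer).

We compute f(3) = 3*(3) - 1 = 8.
|f(x) - f(3)| = |3x - 1 - (8)| = |3(x - 3)| = 3|x - 3|.
We need 3|x - 3| < 1/50, i.e. |x - 3| < 1/50 / 3 = 1/150.
So any delta <= 1/150 works. Conversely, if delta > 1/150, then x = 3 + 1/150 satisfies |x - 3| = 1/150 < delta but |f(x) - f(3)| = 3 * 1/150 = 1/50, which is not < 1/50; so no larger delta works.
Hence the largest such delta is 1/150.

1/150


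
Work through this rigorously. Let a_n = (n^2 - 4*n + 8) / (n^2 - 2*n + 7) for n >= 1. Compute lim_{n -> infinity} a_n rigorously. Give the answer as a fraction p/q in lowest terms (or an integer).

Divide numerator and denominator by n^2, the highest power:
numerator / n^2 = 1 - 4/n + 8/n^2
denominator / n^2 = 1 - 2/n + 7/n^2
As n -> infinity, all terms of the form c/n^k (k >= 1) tend to 0.
So numerator / n^2 -> 1 and denominator / n^2 -> 1.
Therefore lim a_n = 1.

1
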